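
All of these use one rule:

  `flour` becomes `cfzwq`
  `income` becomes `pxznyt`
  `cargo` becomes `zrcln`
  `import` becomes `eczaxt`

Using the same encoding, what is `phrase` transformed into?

pdlcsa

The output letters match the input read backwards, each shifted +11: flour reversed is ruolf. The word is reversed, then every letter is shifted forward by 11.
For phrase: reverse → esarhp; then shift: e+11=p, s+11=d, a+11=l, r+11=c, h+11=s, p+11=a.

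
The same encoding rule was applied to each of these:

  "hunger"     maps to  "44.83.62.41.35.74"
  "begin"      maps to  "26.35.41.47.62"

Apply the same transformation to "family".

With a=1..z=26, the number is 3·pos + 20.
Applying it to family: f=6→38, a=1→23, m=13→59, i=9→47, l=12→56, y=25→95.

38.23.59.47.56.95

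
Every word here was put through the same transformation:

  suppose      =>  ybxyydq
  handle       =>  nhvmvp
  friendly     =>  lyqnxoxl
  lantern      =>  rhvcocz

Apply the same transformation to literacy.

rpbnblol

Each letter shifts forward by (position + 6), i.e. 6, 7, 8, … — the shift grows by one for each successive letter.
Applying it to literacy: l+6=r, i+7=p, t+8=b, e+9=n, r+10=b, a+11=l, c+12=o, y+13=l.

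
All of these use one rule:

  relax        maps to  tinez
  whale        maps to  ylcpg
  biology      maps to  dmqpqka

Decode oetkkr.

margin

Shifts by position in relax: pos 0: r→t (+2), pos 1: e→i (+4), pos 2: l→n (+2), pos 3: a→e (+4) — repeating every 2. It's a Vigenère-style cipher with numeric key [2,4]: position i shifts by key[i mod 2].
Undoing it on oetkkr: o−2=m, e−4=a, t−2=r, k−4=g, k−2=i, r−4=n.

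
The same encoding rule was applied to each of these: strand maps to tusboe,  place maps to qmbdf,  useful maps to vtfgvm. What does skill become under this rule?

Compare letters: s→t is +1, t→u is +1, r→s is +1 — a constant shift. It's a constant shift of +1 (ROT1).
Applying it to skill: s+1=t, k+1=l, i+1=j, l+1=m, l+1=m.

tljmm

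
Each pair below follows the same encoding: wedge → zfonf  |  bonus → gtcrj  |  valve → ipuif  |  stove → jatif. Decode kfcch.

penny

w(22)→z(25) and e(4)→f(5) fit y≡17x+15 (mod 26); the inverse of 17 mod 26 is 23. Treating letters as 0–25, the rule is x ↦ 17x + 15 (mod 26).
Decoding kfcch: k(10)→23·(10−15)≡15=p; f(5)→23·(5−15)≡4=e; c(2)→23·(2−15)≡13=n; c(2)→23·(2−15)≡13=n; h(7)→23·(7−15)≡24=y (all mod 26).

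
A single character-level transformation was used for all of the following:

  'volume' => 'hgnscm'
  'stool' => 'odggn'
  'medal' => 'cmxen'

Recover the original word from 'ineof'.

clash

v(21)→h(7) and o(14)→g(6) fit y≡15x+4 (mod 26); the inverse of 15 mod 26 is 7. This is an affine cipher: with a=0,…,z=25, each position x becomes (15x+4) mod 26.
Undoing it on ineof: i(8)→7·(8−4)≡2=c; n(13)→7·(13−4)≡11=l; e(4)→7·(4−4)≡0=a; o(14)→7·(14−4)≡18=s; f(5)→7·(5−4)≡7=h (all mod 26).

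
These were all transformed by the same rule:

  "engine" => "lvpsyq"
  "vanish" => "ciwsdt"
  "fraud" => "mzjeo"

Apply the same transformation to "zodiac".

In engine: e→l is +7, n→v is +8, g→p is +9, i→s is +10 — the shift increases by 1 each position. The shift increases by 1 at each position, starting from +7: 7, 8, 9, ….
On zodiac: z+7=g, o+8=w, d+9=m, i+10=s, a+11=l, c+12=o.

gwmslo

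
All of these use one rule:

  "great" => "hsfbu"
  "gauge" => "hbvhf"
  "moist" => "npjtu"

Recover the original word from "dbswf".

carve

Compare letters: g→h is +1, r→s is +1, e→f is +1 — a constant shift. Every letter moves 1 place later in the alphabet, wrapping around z→a.
Decoding dbswf: d−1=c, b−1=a, s−1=r, w−1=v, f−1=e.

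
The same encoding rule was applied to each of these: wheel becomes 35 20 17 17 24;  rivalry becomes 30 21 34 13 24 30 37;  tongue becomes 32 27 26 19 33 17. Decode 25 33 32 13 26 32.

w is letter #23 and maps to 35: an offset of 12. The number is (letter's place in the alphabet, a=1) + 12.
Undoing it on 25 33 32 13 26 32: 25→(25−12)÷1=13=m, 33→(33−12)÷1=21=u, 32→(32−12)÷1=20=t, 13→(13−12)÷1=1=a, 26→(26−12)÷1=14=n, 32→(32−12)÷1=20=t.

mutant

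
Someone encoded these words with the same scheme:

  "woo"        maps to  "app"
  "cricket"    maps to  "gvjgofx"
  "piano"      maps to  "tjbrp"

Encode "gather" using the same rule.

kbxlfv

The rule splits by letter class: vowels +1, consonants +4.
Applying it to gather: g(cons)+4=k, a(vowel)+1=b, t(cons)+4=x, h(cons)+4=l, e(vowel)+1=f, r(cons)+4=v.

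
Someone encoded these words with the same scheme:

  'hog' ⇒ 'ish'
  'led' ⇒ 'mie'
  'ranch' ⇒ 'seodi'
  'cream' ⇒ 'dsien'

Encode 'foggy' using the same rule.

gshhz

Two shifts are in play — +4 for a/e/i/o/u, +1 for every other letter.
Applying it to foggy: f(cons)+1=g, o(vowel)+4=s, g(cons)+1=h, g(cons)+1=h, y(cons)+1=z.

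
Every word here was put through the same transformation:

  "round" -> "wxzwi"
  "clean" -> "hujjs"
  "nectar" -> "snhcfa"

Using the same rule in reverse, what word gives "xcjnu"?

Shifts by position in round: pos 0: r→w (+5), pos 1: o→x (+9), pos 2: u→z (+5), pos 3: n→w (+9) — repeating every 2. The shifts repeat in a cycle of length 2: positions 0,1,… shift by +5, +9, then the pattern repeats.
Reversing it on xcjnu: x−5=s, c−9=t, j−5=e, n−9=e, u−5=p.

steep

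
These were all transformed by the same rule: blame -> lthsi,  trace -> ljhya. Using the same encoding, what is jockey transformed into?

The output letters match the input read backwards, each shifted +7: blame reversed is emalb. The word is reversed, then every letter is shifted forward by 7.
For jockey: reverse → yekcoj; then shift: y+7=f, e+7=l, k+7=r, c+7=j, o+7=v, j+7=q.

flrjvq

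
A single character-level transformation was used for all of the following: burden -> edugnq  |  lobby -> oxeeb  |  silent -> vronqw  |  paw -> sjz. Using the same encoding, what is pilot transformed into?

sroxw

The shift depends on letter class: consonant b→e is +3, but vowel u→d is +9. Two shifts are in play — +9 for a/e/i/o/u, +3 for every other letter.
On pilot: p(cons)+3=s, i(vowel)+9=r, l(cons)+3=o, o(vowel)+9=x, t(cons)+3=w.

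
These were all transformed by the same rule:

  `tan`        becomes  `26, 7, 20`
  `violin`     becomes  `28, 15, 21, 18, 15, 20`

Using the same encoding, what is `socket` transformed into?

25, 21, 9, 17, 11, 26

t is letter #20 and maps to 26: an offset of 6. The number is (letter's place in the alphabet, a=1) + 6.
On socket: s=19→25, o=15→21, c=3→9, k=11→17, e=5→11, t=20→26.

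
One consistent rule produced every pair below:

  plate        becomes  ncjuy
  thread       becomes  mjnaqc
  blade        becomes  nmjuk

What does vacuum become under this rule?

vddlje

The output letters match the input read backwards, each shifted +9: plate reversed is etalp. The word is reversed, then every letter is shifted forward by 9.
On vacuum: reverse → muucav; then shift: m+9=v, u+9=d, u+9=d, c+9=l, a+9=j, v+9=e.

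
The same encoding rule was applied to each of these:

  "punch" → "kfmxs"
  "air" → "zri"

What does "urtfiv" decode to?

figure

Each letter is replaced by its mirror in the alphabet: a↔z, b↔y, c↔x, and so on (the Atbash cipher).
Decoding urtfiv: u↔f, r↔i, t↔g, f↔u, i↔r, v↔e.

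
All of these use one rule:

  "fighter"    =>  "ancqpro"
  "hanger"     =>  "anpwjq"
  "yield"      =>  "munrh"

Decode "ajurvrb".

similar

The output letters match the input read backwards, each shifted +9: fighter reversed is rethgif. Two steps: reverse the string, then apply a Caesar shift of +9.
Undoing it on ajurvrb: shift back: a−9=r, j−9=a, u−9=l, r−9=i, v−9=m, r−9=i, b−9=s → ralimis; then reverse → similar.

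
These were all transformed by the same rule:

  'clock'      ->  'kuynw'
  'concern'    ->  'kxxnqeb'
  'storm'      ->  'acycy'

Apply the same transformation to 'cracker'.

The shift increases by 1 at each position, starting from +8: 8, 9, 10, ….
On cracker: c+8=k, r+9=a, a+10=k, c+11=n, k+12=w, e+13=r, r+14=f.

kaknwrf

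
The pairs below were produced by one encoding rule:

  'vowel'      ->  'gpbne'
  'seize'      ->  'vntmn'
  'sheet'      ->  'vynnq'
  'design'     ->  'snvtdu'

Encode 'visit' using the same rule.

This is an affine cipher: with a=0,…,z=25, each position x becomes (21x+7) mod 26.
For visit: v(21)→21·21+7≡6=g; i(8)→21·8+7≡19=t; s(18)→21·18+7≡21=v; i(8)→21·8+7≡19=t; t(19)→21·19+7≡16=q (all mod 26).

gtvtq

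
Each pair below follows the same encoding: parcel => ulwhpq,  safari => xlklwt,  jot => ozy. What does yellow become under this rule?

dpqqzb

The shift depends on letter class: consonant p→u is +5, but vowel a→l is +11. Two shifts are in play — +11 for a/e/i/o/u, +5 for every other letter.
For yellow: y(cons)+5=d, e(vowel)+11=p, l(cons)+5=q, l(cons)+5=q, o(vowel)+11=z, w(cons)+5=b.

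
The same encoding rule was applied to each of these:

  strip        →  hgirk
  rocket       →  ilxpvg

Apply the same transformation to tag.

gzt

Each pair mirrors across the alphabet (s↔h, t↔g, r↔i): positions sum to 25. Letters are reflected about the middle of the alphabet (position → 25−position): Atbash.
On tag: t↔g, a↔z, g↔t.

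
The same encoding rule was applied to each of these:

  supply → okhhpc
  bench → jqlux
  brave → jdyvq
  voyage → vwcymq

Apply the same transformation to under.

klfqd

s(18)→o(14) and u(20)→k(10) fit y≡11x+24 (mod 26); the inverse of 11 mod 26 is 19. Treating letters as 0–25, the rule is x ↦ 11x + 24 (mod 26).
For under: u(20)→11·20+24≡10=k; n(13)→11·13+24≡11=l; d(3)→11·3+24≡5=f; e(4)→11·4+24≡16=q; r(17)→11·17+24≡3=d (all mod 26).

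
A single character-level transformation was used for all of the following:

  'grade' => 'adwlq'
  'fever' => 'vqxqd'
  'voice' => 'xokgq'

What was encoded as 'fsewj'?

human

Each letter's alphabet position (a=0..z=25) is mapped through 5·x+22 mod 26 — an affine cipher.
Decoding fsewj: f(5)→21·(5−22)≡7=h; s(18)→21·(18−22)≡20=u; e(4)→21·(4−22)≡12=m; w(22)→21·(22−22)≡0=a; j(9)→21·(9−22)≡13=n (all mod 26).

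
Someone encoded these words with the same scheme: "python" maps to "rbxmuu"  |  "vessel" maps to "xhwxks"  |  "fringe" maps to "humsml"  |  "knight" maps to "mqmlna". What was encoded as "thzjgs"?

In python: p→r is +2, y→b is +3, t→x is +4, h→m is +5 — the shift increases by 1 each position. Letter i (0-indexed) is shifted by i+2, so successive shifts are 2, 3, 4, ….
Reversing it on thzjgs: t−2=r, h−3=e, z−4=v, j−5=e, g−6=a, s−7=l.

reveal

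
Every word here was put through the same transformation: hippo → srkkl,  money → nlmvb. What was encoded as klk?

pop

Each letter is replaced by its mirror in the alphabet: a↔z, b↔y, c↔x, and so on (the Atbash cipher).
Undoing it on klk: k↔p, l↔o, k↔p.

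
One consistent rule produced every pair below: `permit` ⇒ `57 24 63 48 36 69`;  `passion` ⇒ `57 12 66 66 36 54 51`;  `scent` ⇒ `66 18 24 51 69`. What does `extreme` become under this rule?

p(#16)→57 and e(#5)→24: differences scale by 3, so n = 3·pos + 9. The formula is n = 3×(alphabet index, a=1) + 9.
On extreme: e=5→24, x=24→81, t=20→69, r=18→63, e=5→24, m=13→48, e=5→24.

24 81 69 63 24 48 24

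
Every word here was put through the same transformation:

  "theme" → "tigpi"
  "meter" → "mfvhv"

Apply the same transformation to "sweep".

Letter i (0-indexed) is shifted by i+0, so successive shifts are 0, 1, 2, ….
Applying it to sweep: s+0=s, w+1=x, e+2=g, e+3=h, p+4=t.

sxght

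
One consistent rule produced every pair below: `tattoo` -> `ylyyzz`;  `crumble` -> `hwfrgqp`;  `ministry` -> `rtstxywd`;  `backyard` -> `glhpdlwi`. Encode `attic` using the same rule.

lyyth

The shift depends on letter class: consonant t→y is +5, but vowel a→l is +11. Two shifts are in play — +11 for a/e/i/o/u, +5 for every other letter.
For attic: a(vowel)+11=l, t(cons)+5=y, t(cons)+5=y, i(vowel)+11=t, c(cons)+5=h.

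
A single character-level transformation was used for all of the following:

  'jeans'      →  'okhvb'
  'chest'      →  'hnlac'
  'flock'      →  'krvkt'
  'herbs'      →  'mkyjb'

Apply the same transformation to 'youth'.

dubbq

In jeans: j→o is +5, e→k is +6, a→h is +7, n→v is +8 — the shift increases by 1 each position. Each letter shifts forward by (position + 5), i.e. 5, 6, 7, … — the shift grows by one for each successive letter.
On youth: y+5=d, o+6=u, u+7=b, t+8=b, h+9=q.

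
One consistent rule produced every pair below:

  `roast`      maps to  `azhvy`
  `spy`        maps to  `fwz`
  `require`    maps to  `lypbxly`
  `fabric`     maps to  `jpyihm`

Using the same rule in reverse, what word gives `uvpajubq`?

junction

The word is reversed, then every letter is shifted forward by 7.
Reversing it on uvpajubq: shift back: u−7=n, v−7=o, p−7=i, a−7=t, j−7=c, u−7=n, b−7=u, q−7=j → noitcnuj; then reverse → junction.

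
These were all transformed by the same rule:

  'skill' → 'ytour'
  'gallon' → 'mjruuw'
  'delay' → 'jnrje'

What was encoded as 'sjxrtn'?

marine

Shifts by position in skill: pos 0: s→y (+6), pos 1: k→t (+9), pos 2: i→o (+6), pos 3: l→u (+9) — repeating every 2. A repeating key of period 2 is used — shifts +6, +9 over and over.
Reversing it on sjxrtn: s−6=m, j−9=a, x−6=r, r−9=i, t−6=n, n−9=e.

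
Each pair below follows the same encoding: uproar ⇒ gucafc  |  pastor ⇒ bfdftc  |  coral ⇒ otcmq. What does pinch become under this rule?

Shifts by position in uproar: pos 0: u→g (+12), pos 1: p→u (+5), pos 2: r→c (+11), pos 3: o→a (+12), pos 4: a→f (+5), pos 5: r→c (+11) — repeating every 3. The shifts repeat in a cycle of length 3: positions 0,1,… shift by +12, +5, +11, then the pattern repeats.
For pinch: p+12=b, i+5=n, n+11=y, c+12=o, h+5=m.

bnyom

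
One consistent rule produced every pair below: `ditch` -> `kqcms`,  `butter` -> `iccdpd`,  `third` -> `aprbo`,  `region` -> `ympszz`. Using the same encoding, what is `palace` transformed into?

Each letter shifts forward by (position + 7), i.e. 7, 8, 9, … — the shift grows by one for each successive letter.
On palace: p+7=w, a+8=i, l+9=u, a+10=k, c+11=n, e+12=q.

wiuknq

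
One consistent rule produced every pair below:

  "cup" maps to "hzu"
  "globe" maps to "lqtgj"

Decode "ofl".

jag

Compare letters: c→h is +5, u→z is +5, p→u is +5 — a constant shift. Each letter is shifted forward by 5 in the alphabet (a Caesar shift of +5).
Undoing it on ofl: o−5=j, f−5=a, l−5=g.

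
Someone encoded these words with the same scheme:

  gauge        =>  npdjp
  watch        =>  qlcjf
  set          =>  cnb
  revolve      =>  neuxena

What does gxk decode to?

The output letters match the input read backwards, each shifted +9: gauge reversed is eguag. The word is reversed, then every letter is shifted forward by 9.
Reversing it on gxk: shift back: g−9=x, x−9=o, k−9=b → xob; then reverse → box.

box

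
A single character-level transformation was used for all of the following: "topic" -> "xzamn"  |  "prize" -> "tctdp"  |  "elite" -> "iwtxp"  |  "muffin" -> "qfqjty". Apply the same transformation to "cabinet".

glmmypx

Shifts by position in topic: pos 0: t→x (+4), pos 1: o→z (+11), pos 2: p→a (+11), pos 3: i→m (+4), pos 4: c→n (+11) — repeating every 3. The shifts repeat in a cycle of length 3: positions 0,1,… shift by +4, +11, +11, then the pattern repeats.
For cabinet: c+4=g, a+11=l, b+11=m, i+4=m, n+11=y, e+11=p, t+4=x.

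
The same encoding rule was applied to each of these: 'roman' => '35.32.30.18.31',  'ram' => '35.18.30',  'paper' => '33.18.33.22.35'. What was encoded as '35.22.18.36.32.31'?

r is letter #18 and maps to 35: an offset of 17. Letters become their 1-based position plus 17 (so a→18, b→19, …).
Undoing it on 35.22.18.36.32.31: 35→(35−17)÷1=18=r, 22→(22−17)÷1=5=e, 18→(18−17)÷1=1=a, 36→(36−17)÷1=19=s, 32→(32−17)÷1=15=o, 31→(31−17)÷1=14=n.

reason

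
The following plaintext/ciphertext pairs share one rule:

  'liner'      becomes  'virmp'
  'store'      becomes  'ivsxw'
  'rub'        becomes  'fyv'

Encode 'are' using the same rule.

ive

The word is reversed, then every letter is shifted forward by 4.
For are: reverse → era; then shift: e+4=i, r+4=v, a+4=e.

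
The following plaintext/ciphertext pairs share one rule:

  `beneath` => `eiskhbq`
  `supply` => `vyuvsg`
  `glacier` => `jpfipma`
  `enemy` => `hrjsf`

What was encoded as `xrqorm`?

In beneath: b→e is +3, e→i is +4, n→s is +5, e→k is +6 — the shift increases by 1 each position. Letter i (0-indexed) is shifted by i+3, so successive shifts are 3, 4, 5, ….
Reversing it on xrqorm: x−3=u, r−4=n, q−5=l, o−6=i, r−7=k, m−8=e.

unlike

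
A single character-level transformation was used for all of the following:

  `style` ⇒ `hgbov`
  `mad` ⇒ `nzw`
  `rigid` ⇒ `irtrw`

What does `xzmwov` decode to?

candle

Each pair mirrors across the alphabet (s↔h, t↔g, y↔b): positions sum to 25. Letters are reflected about the middle of the alphabet (position → 25−position): Atbash.
Decoding xzmwov: x↔c, z↔a, m↔n, w↔d, o↔l, v↔e.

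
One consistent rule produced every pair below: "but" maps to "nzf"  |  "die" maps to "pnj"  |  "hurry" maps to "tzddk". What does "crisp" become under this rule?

The shift depends on letter class: consonant b→n is +12, but vowel u→z is +5. Vowels shift forward by 5 and consonants shift forward by 12.
For crisp: c(cons)+12=o, r(cons)+12=d, i(vowel)+5=n, s(cons)+12=e, p(cons)+12=b.

odneb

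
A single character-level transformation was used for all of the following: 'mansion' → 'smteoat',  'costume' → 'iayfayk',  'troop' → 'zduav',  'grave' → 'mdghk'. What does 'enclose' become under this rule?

Shifts by position in mansion: pos 0: m→s (+6), pos 1: a→m (+12), pos 2: n→t (+6), pos 3: s→e (+12) — repeating every 2. A repeating key of period 2 is used — shifts +6, +12 over and over.
For enclose: e+6=k, n+12=z, c+6=i, l+12=x, o+6=u, s+12=e, e+6=k.

kzixuek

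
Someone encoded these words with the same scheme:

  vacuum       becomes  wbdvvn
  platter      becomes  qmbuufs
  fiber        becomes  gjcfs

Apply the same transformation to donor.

Compare letters: v→w is +1, a→b is +1, c→d is +1 — a constant shift. This is a Caesar cipher with shift 1.
For donor: d+1=e, o+1=p, n+1=o, o+1=p, r+1=s.

epops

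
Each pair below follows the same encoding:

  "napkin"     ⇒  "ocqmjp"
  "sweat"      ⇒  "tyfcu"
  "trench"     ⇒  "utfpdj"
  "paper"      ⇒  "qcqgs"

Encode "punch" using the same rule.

Shifts by position in napkin: pos 0: n→o (+1), pos 1: a→c (+2), pos 2: p→q (+1), pos 3: k→m (+2) — repeating every 2. It's a Vigenère-style cipher with numeric key [1,2]: position i shifts by key[i mod 2].
On punch: p+1=q, u+2=w, n+1=o, c+2=e, h+1=i.

qwoei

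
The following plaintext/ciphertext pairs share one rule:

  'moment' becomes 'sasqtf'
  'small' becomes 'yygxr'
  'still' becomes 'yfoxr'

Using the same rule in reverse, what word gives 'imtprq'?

candle

Shifts by position in moment: pos 0: m→s (+6), pos 1: o→a (+12), pos 2: m→s (+6), pos 3: e→q (+12) — repeating every 2. The shifts repeat in a cycle of length 2: positions 0,1,… shift by +6, +12, then the pattern repeats.
Reversing it on imtprq: i−6=c, m−12=a, t−6=n, p−12=d, r−6=l, q−12=e.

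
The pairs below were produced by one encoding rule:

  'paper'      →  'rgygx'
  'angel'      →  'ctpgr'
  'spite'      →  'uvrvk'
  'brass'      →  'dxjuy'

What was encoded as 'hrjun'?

flash

Shifts by position in paper: pos 0: p→r (+2), pos 1: a→g (+6), pos 2: p→y (+9), pos 3: e→g (+2), pos 4: r→x (+6) — repeating every 3. It's a Vigenère-style cipher with numeric key [2,6,9]: position i shifts by key[i mod 3].
Undoing it on hrjun: h−2=f, r−6=l, j−9=a, u−2=s, n−6=h.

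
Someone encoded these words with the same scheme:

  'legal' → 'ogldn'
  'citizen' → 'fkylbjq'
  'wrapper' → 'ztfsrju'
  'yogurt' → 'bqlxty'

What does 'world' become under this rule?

It's a Vigenère-style cipher with numeric key [3,2,5]: position i shifts by key[i mod 3].
Applying it to world: w+3=z, o+2=q, r+5=w, l+3=o, d+2=f.

zqwof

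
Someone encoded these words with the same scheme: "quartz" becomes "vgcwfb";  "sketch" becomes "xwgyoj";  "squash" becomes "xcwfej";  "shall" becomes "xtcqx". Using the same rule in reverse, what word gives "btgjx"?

Shifts by position in quartz: pos 0: q→v (+5), pos 1: u→g (+12), pos 2: a→c (+2), pos 3: r→w (+5), pos 4: t→f (+12), pos 5: z→b (+2) — repeating every 3. The shifts repeat in a cycle of length 3: positions 0,1,… shift by +5, +12, +2, then the pattern repeats.
Reversing it on btgjx: b−5=w, t−12=h, g−2=e, j−5=e, x−12=l.

wheel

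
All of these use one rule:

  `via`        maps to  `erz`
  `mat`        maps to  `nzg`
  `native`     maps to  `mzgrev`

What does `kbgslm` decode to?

This is the alphabet-reversal cipher (Atbash): a becomes z, b becomes y, etc.
Reversing it on kbgslm: k↔p, b↔y, g↔t, s↔h, l↔o, m↔n.

python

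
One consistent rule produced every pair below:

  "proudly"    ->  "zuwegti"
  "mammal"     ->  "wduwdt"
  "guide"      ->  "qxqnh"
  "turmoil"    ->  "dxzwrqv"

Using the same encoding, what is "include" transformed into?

Shifts by position in proudly: pos 0: p→z (+10), pos 1: r→u (+3), pos 2: o→w (+8), pos 3: u→e (+10), pos 4: d→g (+3), pos 5: l→t (+8) — repeating every 3. The shifts repeat in a cycle of length 3: positions 0,1,… shift by +10, +3, +8, then the pattern repeats.
Applying it to include: i+10=s, n+3=q, c+8=k, l+10=v, u+3=x, d+8=l, e+10=o.

sqkvxlo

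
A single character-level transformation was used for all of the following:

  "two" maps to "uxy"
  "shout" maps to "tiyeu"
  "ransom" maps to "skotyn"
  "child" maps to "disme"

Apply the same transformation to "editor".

Two shifts are in play — +10 for a/e/i/o/u, +1 for every other letter.
On editor: e(vowel)+10=o, d(cons)+1=e, i(vowel)+10=s, t(cons)+1=u, o(vowel)+10=y, r(cons)+1=s.

oesuys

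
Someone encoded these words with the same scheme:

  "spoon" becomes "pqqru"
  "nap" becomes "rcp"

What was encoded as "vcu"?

sat

The output letters match the input read backwards, each shifted +2: spoon reversed is noops. Two steps: reverse the string, then apply a Caesar shift of +2.
Reversing it on vcu: shift back: v−2=t, c−2=a, u−2=s → tas; then reverse → sat.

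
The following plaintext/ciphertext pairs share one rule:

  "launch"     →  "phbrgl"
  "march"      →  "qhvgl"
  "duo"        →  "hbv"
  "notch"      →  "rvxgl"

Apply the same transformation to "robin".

vvfpr

The shift depends on letter class: consonant l→p is +4, but vowel a→h is +7. The rule splits by letter class: vowels +7, consonants +4.
On robin: r(cons)+4=v, o(vowel)+7=v, b(cons)+4=f, i(vowel)+7=p, n(cons)+4=r.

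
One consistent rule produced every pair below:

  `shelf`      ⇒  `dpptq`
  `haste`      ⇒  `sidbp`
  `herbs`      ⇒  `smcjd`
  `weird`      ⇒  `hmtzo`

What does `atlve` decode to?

plant

The shifts repeat in a cycle of length 2: positions 0,1,… shift by +11, +8, then the pattern repeats.
Decoding atlve: a−11=p, t−8=l, l−11=a, v−8=n, e−11=t.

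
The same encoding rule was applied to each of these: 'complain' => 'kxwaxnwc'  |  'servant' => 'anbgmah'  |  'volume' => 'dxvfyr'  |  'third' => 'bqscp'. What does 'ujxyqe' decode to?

manner

In complain: c→k is +8, o→x is +9, m→w is +10, p→a is +11 — the shift increases by 1 each position. Each letter shifts forward by (position + 8), i.e. 8, 9, 10, … — the shift grows by one for each successive letter.
Undoing it on ujxyqe: u−8=m, j−9=a, x−10=n, y−11=n, q−12=e, e−13=r.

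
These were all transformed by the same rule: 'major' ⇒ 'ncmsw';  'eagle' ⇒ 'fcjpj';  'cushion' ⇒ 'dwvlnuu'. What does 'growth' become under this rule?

htrayn

In major: m→n is +1, a→c is +2, j→m is +3, o→s is +4 — the shift increases by 1 each position. Letter i (0-indexed) is shifted by i+1, so successive shifts are 1, 2, 3, ….
On growth: g+1=h, r+2=t, o+3=r, w+4=a, t+5=y, h+6=n.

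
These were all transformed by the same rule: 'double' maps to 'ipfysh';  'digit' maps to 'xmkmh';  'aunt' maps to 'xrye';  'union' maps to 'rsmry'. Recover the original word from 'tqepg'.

The output letters match the input read backwards, each shifted +4: double reversed is elbuod. Two steps: reverse the string, then apply a Caesar shift of +4.
Decoding tqepg: shift back: t−4=p, q−4=m, e−4=a, p−4=l, g−4=c → pmalc; then reverse → clamp.

clamp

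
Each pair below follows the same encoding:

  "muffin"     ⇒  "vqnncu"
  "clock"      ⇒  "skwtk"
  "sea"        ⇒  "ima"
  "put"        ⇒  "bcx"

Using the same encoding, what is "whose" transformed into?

mawpe

The output letters match the input read backwards, each shifted +8: muffin reversed is niffum. Read the word backwards and shift each letter +8.
Applying it to whose: reverse → esohw; then shift: e+8=m, s+8=a, o+8=w, h+8=p, w+8=e.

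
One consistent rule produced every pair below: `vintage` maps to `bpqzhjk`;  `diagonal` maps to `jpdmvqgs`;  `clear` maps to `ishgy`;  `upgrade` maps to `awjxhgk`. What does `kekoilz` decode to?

Shifts by position in vintage: pos 0: v→b (+6), pos 1: i→p (+7), pos 2: n→q (+3), pos 3: t→z (+6), pos 4: a→h (+7), pos 5: g→j (+3) — repeating every 3. The shifts repeat in a cycle of length 3: positions 0,1,… shift by +6, +7, +3, then the pattern repeats.
Decoding kekoilz: k−6=e, e−7=x, k−3=h, o−6=i, i−7=b, l−3=i, z−6=t.

exhibit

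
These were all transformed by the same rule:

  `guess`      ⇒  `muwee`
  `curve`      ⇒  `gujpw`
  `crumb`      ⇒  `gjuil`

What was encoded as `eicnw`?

smile

g(6)→m(12) and u(20)→u(20) fit y≡21x+16 (mod 26); the inverse of 21 mod 26 is 5. This is an affine cipher: with a=0,…,z=25, each position x becomes (21x+16) mod 26.
Reversing it on eicnw: e(4)→5·(4−16)≡18=s; i(8)→5·(8−16)≡12=m; c(2)→5·(2−16)≡8=i; n(13)→5·(13−16)≡11=l; w(22)→5·(22−16)≡4=e (all mod 26).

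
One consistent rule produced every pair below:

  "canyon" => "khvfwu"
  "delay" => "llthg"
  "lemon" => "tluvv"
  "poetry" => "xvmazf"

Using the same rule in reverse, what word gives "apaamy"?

sister

Shifts by position in canyon: pos 0: c→k (+8), pos 1: a→h (+7), pos 2: n→v (+8), pos 3: y→f (+7) — repeating every 2. It's a Vigenère-style cipher with numeric key [8,7]: position i shifts by key[i mod 2].
Reversing it on apaamy: a−8=s, p−7=i, a−8=s, a−7=t, m−8=e, y−7=r.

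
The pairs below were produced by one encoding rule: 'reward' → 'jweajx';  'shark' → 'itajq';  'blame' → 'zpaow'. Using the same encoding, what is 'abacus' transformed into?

azaygi

r(17)→j(9) and e(4)→w(22) fit y≡25x+0 (mod 26); the inverse of 25 mod 26 is 25. Treating letters as 0–25, the rule is x ↦ 25x + 0 (mod 26).
Applying it to abacus: a(0)→25·0+0≡0=a; b(1)→25·1+0≡25=z; a(0)→25·0+0≡0=a; c(2)→25·2+0≡24=y; u(20)→25·20+0≡6=g; s(18)→25·18+0≡8=i (all mod 26).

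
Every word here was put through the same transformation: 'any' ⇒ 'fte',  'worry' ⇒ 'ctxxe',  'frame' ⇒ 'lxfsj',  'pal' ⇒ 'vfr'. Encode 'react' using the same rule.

The rule splits by letter class: vowels +5, consonants +6.
For react: r(cons)+6=x, e(vowel)+5=j, a(vowel)+5=f, c(cons)+6=i, t(cons)+6=z.

xjfiz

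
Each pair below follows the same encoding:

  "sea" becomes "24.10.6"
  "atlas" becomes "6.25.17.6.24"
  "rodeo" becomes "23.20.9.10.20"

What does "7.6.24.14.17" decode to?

basil

s is letter #19 and maps to 24: an offset of 5. Each letter is replaced by its alphabet position (a=1..z=26) + 5.
Decoding 7.6.24.14.17: 7→(7−5)÷1=2=b, 6→(6−5)÷1=1=a, 24→(24−5)÷1=19=s, 14→(14−5)÷1=9=i, 17→(17−5)÷1=12=l.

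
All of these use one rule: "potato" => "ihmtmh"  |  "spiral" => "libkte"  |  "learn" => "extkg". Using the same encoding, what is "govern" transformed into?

Compare letters: p→i is +19, o→h is +19, t→m is +19 — a constant shift. It's a constant shift of +19 (ROT19).
On govern: g+19=z, o+19=h, v+19=o, e+19=x, r+19=k, n+19=g.

zhoxkg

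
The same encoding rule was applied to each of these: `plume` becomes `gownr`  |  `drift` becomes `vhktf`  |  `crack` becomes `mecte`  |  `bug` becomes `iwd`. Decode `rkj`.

hip

The output letters match the input read backwards, each shifted +2: plume reversed is emulp. The word is reversed, then every letter is shifted forward by 2.
Decoding rkj: shift back: r−2=p, k−2=i, j−2=h → pih; then reverse → hip.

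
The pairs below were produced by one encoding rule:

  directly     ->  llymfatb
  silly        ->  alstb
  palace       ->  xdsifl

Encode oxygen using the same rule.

Shifts by position in directly: pos 0: d→l (+8), pos 1: i→l (+3), pos 2: r→y (+7), pos 3: e→m (+8), pos 4: c→f (+3), pos 5: t→a (+7) — repeating every 3. It's a Vigenère-style cipher with numeric key [8,3,7]: position i shifts by key[i mod 3].
Applying it to oxygen: o+8=w, x+3=a, y+7=f, g+8=o, e+3=h, n+7=u.

wafohu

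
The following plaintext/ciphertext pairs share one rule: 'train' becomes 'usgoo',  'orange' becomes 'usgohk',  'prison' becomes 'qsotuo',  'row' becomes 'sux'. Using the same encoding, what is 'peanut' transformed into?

qkgoau

The shift depends on letter class: consonant t→u is +1, but vowel a→g is +6. Vowels shift forward by 6 and consonants shift forward by 1.
For peanut: p(cons)+1=q, e(vowel)+6=k, a(vowel)+6=g, n(cons)+1=o, u(vowel)+6=a, t(cons)+1=u.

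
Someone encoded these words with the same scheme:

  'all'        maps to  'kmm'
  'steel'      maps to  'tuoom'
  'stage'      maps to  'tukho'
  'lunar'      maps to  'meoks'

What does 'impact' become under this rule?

The rule splits by letter class: vowels +10, consonants +1.
For impact: i(vowel)+10=s, m(cons)+1=n, p(cons)+1=q, a(vowel)+10=k, c(cons)+1=d, t(cons)+1=u.

snqkdu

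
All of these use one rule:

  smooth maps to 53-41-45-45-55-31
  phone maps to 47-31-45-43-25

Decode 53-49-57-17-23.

squad

Each letter becomes 2×(its alphabet position, a=1..z=26) + 15.
Reversing it on 53-49-57-17-23: 53→(53−15)÷2=19=s, 49→(49−15)÷2=17=q, 57→(57−15)÷2=21=u, 17→(17−15)÷2=1=a, 23→(23−15)÷2=4=d.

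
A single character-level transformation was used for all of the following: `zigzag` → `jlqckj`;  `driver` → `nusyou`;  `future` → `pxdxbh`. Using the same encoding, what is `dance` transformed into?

Shifts by position in zigzag: pos 0: z→j (+10), pos 1: i→l (+3), pos 2: g→q (+10), pos 3: z→c (+3) — repeating every 2. A repeating key of period 2 is used — shifts +10, +3 over and over.
On dance: d+10=n, a+3=d, n+10=x, c+3=f, e+10=o.

ndxfo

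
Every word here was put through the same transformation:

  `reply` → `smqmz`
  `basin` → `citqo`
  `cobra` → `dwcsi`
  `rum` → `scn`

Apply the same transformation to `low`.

mwx

The shift depends on letter class: consonant r→s is +1, but vowel e→m is +8. Two shifts are in play — +8 for a/e/i/o/u, +1 for every other letter.
On low: l(cons)+1=m, o(vowel)+8=w, w(cons)+1=x.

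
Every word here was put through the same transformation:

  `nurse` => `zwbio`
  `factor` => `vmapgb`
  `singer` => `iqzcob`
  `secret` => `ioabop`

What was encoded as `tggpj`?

booth

n(13)→z(25) and u(20)→w(22) fit y≡7x+12 (mod 26); the inverse of 7 mod 26 is 15. This is an affine cipher: with a=0,…,z=25, each position x becomes (7x+12) mod 26.
Decoding tggpj: t(19)→15·(19−12)≡1=b; g(6)→15·(6−12)≡14=o; g(6)→15·(6−12)≡14=o; p(15)→15·(15−12)≡19=t; j(9)→15·(9−12)≡7=h (all mod 26).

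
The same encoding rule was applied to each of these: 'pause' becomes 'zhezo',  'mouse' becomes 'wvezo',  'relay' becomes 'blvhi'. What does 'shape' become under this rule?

A repeating key of period 2 is used — shifts +10, +7 over and over.
For shape: s+10=c, h+7=o, a+10=k, p+7=w, e+10=o.

cokwo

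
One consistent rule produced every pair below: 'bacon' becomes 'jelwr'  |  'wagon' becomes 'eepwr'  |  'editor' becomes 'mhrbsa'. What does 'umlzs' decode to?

micro

A repeating key of period 3 is used — shifts +8, +4, +9 over and over.
Reversing it on umlzs: u−8=m, m−4=i, l−9=c, z−8=r, s−4=o.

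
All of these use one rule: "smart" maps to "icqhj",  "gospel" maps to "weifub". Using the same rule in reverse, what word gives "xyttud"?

Compare letters: s→i is +16, m→c is +16, a→q is +16 — a constant shift. Each letter is shifted forward by 16 in the alphabet (a Caesar shift of +16).
Decoding xyttud: x−16=h, y−16=i, t−16=d, t−16=d, u−16=e, d−16=n.

hidden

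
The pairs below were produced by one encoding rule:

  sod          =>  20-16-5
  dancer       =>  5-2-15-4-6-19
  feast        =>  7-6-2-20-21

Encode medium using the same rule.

14-6-5-10-22-14

s is letter #19 and maps to 20: an offset of 1. Letters become their 1-based position plus 1 (so a→2, b→3, …).
On medium: m=13→14, e=5→6, d=4→5, i=9→10, u=21→22, m=13→14.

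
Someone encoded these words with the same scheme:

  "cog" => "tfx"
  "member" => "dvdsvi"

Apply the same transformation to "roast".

Compare letters: c→t is +17, o→f is +17, g→x is +17 — a constant shift. It's a constant shift of +17 (ROT17).
Applying it to roast: r+17=i, o+17=f, a+17=r, s+17=j, t+17=k.

ifrjk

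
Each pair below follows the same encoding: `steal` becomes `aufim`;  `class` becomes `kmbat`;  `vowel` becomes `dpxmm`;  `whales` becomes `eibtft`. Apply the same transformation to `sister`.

ajtbfs

A repeating key of period 3 is used — shifts +8, +1, +1 over and over.
Applying it to sister: s+8=a, i+1=j, s+1=t, t+8=b, e+1=f, r+1=s.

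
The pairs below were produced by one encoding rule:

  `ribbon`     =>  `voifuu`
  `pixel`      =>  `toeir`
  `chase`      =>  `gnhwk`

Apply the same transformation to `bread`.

It's a Vigenère-style cipher with numeric key [4,6,7]: position i shifts by key[i mod 3].
For bread: b+4=f, r+6=x, e+7=l, a+4=e, d+6=j.

fxlej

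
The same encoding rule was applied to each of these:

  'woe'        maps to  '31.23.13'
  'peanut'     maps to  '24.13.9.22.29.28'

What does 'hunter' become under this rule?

w is letter #23 and maps to 31: an offset of 8. Letters become their 1-based position plus 8 (so a→9, b→10, …).
On hunter: h=8→16, u=21→29, n=14→22, t=20→28, e=5→13, r=18→26.

16.29.22.28.13.26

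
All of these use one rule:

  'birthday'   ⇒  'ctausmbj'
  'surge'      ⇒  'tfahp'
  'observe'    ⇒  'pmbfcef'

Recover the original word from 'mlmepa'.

ladder

Shifts by position in birthday: pos 0: b→c (+1), pos 1: i→t (+11), pos 2: r→a (+9), pos 3: t→u (+1), pos 4: h→s (+11), pos 5: d→m (+9) — repeating every 3. A repeating key of period 3 is used — shifts +1, +11, +9 over and over.
Reversing it on mlmepa: m−1=l, l−11=a, m−9=d, e−1=d, p−11=e, a−9=r.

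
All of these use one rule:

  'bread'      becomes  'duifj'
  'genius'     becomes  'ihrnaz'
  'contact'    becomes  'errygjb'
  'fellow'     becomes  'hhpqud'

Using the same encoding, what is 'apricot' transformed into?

csvnivb

In bread: b→d is +2, r→u is +3, e→i is +4, a→f is +5 — the shift increases by 1 each position. Letter i (0-indexed) is shifted by i+2, so successive shifts are 2, 3, 4, ….
For apricot: a+2=c, p+3=s, r+4=v, i+5=n, c+6=i, o+7=v, t+8=b.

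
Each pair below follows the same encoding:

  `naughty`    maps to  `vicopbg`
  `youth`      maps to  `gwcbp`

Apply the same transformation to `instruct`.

qvabzckb

Compare letters: n→v is +8, a→i is +8, u→c is +8 — a constant shift. This is a Caesar cipher with shift 8.
For instruct: i+8=q, n+8=v, s+8=a, t+8=b, r+8=z, u+8=c, c+8=k, t+8=b.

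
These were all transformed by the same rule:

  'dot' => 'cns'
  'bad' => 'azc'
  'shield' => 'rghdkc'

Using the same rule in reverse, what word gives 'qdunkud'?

revolve

Compare letters: d→c is +25, o→n is +25, t→s is +25 — a constant shift. It's a constant shift of +25 (ROT25).
Reversing it on qdunkud: q−25=r, d−25=e, u−25=v, n−25=o, k−25=l, u−25=v, d−25=e.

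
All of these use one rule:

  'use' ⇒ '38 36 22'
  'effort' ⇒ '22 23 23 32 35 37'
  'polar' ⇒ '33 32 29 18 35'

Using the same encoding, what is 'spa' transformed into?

36 33 18

u is letter #21 and maps to 38: an offset of 17. Each letter is replaced by its alphabet position (a=1..z=26) + 17.
Applying it to spa: s=19→36, p=16→33, a=1→18.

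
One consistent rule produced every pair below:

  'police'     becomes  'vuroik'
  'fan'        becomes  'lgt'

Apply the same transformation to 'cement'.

iksktz

Compare letters: p→v is +6, o→u is +6, l→r is +6 — a constant shift. Each letter is shifted forward by 6 in the alphabet (a Caesar shift of +6).
On cement: c+6=i, e+6=k, m+6=s, e+6=k, n+6=t, t+6=z.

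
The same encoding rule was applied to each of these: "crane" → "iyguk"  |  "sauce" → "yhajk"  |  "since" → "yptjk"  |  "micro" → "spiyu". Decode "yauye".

story

Shifts by position in crane: pos 0: c→i (+6), pos 1: r→y (+7), pos 2: a→g (+6), pos 3: n→u (+7) — repeating every 2. The shifts repeat in a cycle of length 2: positions 0,1,… shift by +6, +7, then the pattern repeats.
Decoding yauye: y−6=s, a−7=t, u−6=o, y−7=r, e−6=y.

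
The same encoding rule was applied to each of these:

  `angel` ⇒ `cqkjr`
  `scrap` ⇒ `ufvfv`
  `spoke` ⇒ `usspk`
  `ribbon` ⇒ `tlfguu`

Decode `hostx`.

In angel: a→c is +2, n→q is +3, g→k is +4, e→j is +5 — the shift increases by 1 each position. The shift increases by 1 at each position, starting from +2: 2, 3, 4, ….
Decoding hostx: h−2=f, o−3=l, s−4=o, t−5=o, x−6=r.

floor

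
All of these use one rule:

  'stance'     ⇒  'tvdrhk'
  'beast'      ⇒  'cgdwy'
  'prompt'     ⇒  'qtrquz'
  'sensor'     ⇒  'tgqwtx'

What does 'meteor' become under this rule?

ngwitx

Letter i (0-indexed) is shifted by i+1, so successive shifts are 1, 2, 3, ….
On meteor: m+1=n, e+2=g, t+3=w, e+4=i, o+5=t, r+6=x.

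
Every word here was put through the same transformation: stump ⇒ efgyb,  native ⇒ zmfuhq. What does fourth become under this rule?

Compare letters: s→e is +12, t→f is +12, u→g is +12 — a constant shift. This is a Caesar cipher with shift 12.
On fourth: f+12=r, o+12=a, u+12=g, r+12=d, t+12=f, h+12=t.

ragdft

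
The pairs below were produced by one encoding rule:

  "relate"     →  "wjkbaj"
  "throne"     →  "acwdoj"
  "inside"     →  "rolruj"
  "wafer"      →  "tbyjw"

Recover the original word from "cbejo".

r(17)→w(22) and e(4)→j(9) fit y≡15x+1 (mod 26); the inverse of 15 mod 26 is 7. Treating letters as 0–25, the rule is x ↦ 15x + 1 (mod 26).
Reversing it on cbejo: c(2)→7·(2−1)≡7=h; b(1)→7·(1−1)≡0=a; e(4)→7·(4−1)≡21=v; j(9)→7·(9−1)≡4=e; o(14)→7·(14−1)≡13=n (all mod 26).

haven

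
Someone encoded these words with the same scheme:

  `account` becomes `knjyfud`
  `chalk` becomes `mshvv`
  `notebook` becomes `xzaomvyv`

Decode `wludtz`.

mantis

Shifts by position in account: pos 0: a→k (+10), pos 1: c→n (+11), pos 2: c→j (+7), pos 3: o→y (+10), pos 4: u→f (+11), pos 5: n→u (+7) — repeating every 3. It's a Vigenère-style cipher with numeric key [10,11,7]: position i shifts by key[i mod 3].
Reversing it on wludtz: w−10=m, l−11=a, u−7=n, d−10=t, t−11=i, z−7=s.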